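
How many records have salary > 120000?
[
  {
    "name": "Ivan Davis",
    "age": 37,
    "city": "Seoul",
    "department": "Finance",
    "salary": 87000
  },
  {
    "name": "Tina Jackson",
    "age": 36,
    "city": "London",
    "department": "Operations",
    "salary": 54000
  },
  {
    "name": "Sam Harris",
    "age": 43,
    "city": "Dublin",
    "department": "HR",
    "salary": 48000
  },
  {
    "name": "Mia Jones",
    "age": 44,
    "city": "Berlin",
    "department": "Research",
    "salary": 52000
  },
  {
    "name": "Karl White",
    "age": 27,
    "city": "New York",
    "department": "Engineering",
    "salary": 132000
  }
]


Data: 5 records
Condition: salary > 120000

Checking each record:
  Ivan Davis: 87000
  Tina Jackson: 54000
  Sam Harris: 48000
  Mia Jones: 52000
  Karl White: 132000 MATCH

Count: 1

1


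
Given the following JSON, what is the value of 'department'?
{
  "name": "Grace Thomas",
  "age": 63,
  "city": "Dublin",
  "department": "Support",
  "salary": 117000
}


Looking up field 'department'
Value: Support

Support


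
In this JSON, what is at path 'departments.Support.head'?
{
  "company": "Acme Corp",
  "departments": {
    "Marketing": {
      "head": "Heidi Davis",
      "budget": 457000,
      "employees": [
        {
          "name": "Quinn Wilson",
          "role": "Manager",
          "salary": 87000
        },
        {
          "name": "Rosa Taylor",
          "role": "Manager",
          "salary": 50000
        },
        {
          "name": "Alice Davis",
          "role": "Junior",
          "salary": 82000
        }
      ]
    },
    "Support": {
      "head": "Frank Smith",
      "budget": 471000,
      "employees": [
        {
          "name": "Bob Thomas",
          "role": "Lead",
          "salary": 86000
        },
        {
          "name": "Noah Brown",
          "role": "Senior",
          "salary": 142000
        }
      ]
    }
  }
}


Path: departments.Support.head

Navigate:
  -> departments
  -> Support
  -> head = 'Frank Smith'

Frank Smith


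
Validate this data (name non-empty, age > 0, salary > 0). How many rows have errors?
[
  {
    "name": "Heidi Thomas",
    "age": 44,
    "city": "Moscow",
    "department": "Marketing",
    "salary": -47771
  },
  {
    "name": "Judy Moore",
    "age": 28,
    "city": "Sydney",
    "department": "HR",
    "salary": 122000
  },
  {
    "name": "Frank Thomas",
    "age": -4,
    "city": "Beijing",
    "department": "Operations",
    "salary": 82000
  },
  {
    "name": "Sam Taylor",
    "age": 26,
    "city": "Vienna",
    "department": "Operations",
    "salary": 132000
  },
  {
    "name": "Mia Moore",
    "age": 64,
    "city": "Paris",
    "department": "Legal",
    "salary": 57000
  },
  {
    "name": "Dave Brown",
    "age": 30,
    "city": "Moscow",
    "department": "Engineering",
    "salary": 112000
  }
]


Validating 6 records:
Rules: name non-empty, age > 0, salary > 0

  Row 1 (Heidi Thomas): negative salary: -47771
  Row 2 (Judy Moore): OK
  Row 3 (Frank Thomas): negative age: -4
  Row 4 (Sam Taylor): OK
  Row 5 (Mia Moore): OK
  Row 6 (Dave Brown): OK

Total errors: 2

2 errors


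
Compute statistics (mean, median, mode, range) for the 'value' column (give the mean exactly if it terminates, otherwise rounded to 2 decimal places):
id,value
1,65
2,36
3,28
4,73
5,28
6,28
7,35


Data: [65, 36, 28, 73, 28, 28, 35]
Count: 7
Sum: 293
Mean: 293/7 ≈ 41.86 (rounded to 2 decimal places)
Sorted: [28, 28, 28, 35, 36, 65, 73]
Median: 35.0
Mode: 28 (3 times)
Range: 73 - 28 = 45
Min: 28, Max: 73

mean≈41.86, median=35.0, mode=28, range=45


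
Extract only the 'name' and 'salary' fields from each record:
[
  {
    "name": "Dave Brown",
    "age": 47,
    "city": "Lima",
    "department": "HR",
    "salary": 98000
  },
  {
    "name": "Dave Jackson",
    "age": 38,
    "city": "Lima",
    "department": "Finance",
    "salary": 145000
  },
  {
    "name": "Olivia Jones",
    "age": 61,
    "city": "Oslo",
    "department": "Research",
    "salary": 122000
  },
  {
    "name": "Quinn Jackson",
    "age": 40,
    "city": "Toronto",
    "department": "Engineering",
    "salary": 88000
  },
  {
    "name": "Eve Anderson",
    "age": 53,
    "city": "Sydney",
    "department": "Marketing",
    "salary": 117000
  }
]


Original: 5 records with fields: name, age, city, department, salary
Keep: ['name', 'salary']
Drop: ['age', 'city', 'department']
Result: 5 records, 2 fields each

[
  {
    "name": "Dave Brown",
    "salary": 98000
  },
  {
    "name": "Dave Jackson",
    "salary": 145000
  },
  {
    "name": "Olivia Jones",
    "salary": 122000
  },
  {
    "name": "Quinn Jackson",
    "salary": 88000
  },
  {
    "name": "Eve Anderson",
    "salary": 117000
  }
]


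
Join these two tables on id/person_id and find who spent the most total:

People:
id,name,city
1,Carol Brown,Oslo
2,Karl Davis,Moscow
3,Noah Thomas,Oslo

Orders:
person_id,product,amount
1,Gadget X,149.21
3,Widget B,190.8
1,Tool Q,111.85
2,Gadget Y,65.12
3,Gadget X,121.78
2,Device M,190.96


Join on: people.id = orders.person_id

Joined rows:
  Carol Brown (Oslo) bought Gadget X for $149.21
  Noah Thomas (Oslo) bought Widget B for $190.8
  Carol Brown (Oslo) bought Tool Q for $111.85
  Karl Davis (Moscow) bought Gadget Y for $65.12
  Noah Thomas (Oslo) bought Gadget X for $121.78
  Karl Davis (Moscow) bought Device M for $190.96

Total per person:
  Noah Thomas: $312.58
  Carol Brown: $261.06
  Karl Davis: $256.08

Top spender: Noah Thomas ($312.58)

Noah Thomas ($312.58)


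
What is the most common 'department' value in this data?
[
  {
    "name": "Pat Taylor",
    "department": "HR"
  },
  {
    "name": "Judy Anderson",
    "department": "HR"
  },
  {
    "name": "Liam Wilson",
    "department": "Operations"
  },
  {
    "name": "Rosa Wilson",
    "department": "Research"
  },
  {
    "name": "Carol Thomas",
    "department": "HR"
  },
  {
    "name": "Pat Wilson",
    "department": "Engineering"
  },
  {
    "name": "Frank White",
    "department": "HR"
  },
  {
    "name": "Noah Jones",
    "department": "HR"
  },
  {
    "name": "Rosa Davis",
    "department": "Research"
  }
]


Counting 'department' values across 9 records:

  HR: 5 #####
  Research: 2 ##
  Operations: 1 #
  Engineering: 1 #

Most common: HR (5 times)

HR (5 times)


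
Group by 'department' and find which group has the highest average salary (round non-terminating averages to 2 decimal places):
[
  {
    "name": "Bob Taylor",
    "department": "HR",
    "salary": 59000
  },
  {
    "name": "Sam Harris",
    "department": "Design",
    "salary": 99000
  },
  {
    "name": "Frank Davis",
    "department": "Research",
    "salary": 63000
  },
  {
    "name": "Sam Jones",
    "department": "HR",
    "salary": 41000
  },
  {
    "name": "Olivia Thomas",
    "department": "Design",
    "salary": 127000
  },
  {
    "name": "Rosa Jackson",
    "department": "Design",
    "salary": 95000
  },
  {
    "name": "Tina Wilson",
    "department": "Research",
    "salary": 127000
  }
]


Group by: department

Groups:
  Design: 3 people, avg salary = 321000/3 = $107000
  HR: 2 people, avg salary = 100000/2 = $50000
  Research: 2 people, avg salary = 190000/2 = $95000

Highest average salary: Design ($107000)

Design ($107000)


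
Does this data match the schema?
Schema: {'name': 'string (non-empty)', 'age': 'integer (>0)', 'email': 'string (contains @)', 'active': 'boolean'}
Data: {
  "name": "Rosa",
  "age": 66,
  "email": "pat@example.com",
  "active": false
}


Validating each field against schema:
  name: OK (non-empty string)
  age: OK (positive integer)
  email: OK (string with @)
  active: OK (boolean)

Result: VALID

VALID


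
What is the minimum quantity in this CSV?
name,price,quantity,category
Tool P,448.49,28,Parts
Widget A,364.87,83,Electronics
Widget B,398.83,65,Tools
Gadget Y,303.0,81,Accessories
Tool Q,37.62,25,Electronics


Computing minimum quantity:
Values: [28, 83, 65, 81, 25]
Min = 25

25


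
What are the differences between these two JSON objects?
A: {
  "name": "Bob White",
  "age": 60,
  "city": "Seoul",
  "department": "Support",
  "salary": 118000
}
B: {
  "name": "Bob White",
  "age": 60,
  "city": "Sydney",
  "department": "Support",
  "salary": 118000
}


Comparing each field (in key order):
  name: same
  age: same
  city: DIFFERENT
  department: same
  salary: same
Differences:
  city: Seoul -> Sydney

1 field(s) changed

1 change: city


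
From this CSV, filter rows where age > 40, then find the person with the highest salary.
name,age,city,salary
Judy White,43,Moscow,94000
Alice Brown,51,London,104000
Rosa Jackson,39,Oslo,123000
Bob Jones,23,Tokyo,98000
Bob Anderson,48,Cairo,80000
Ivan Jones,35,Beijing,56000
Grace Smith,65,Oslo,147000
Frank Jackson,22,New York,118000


Filter: age > 40
Sort by: salary (descending)

Filtered records (4):
  Grace Smith, age 65, salary $147000
  Alice Brown, age 51, salary $104000
  Judy White, age 43, salary $94000
  Bob Anderson, age 48, salary $80000

Highest salary: Grace Smith ($147000)

Grace Smith


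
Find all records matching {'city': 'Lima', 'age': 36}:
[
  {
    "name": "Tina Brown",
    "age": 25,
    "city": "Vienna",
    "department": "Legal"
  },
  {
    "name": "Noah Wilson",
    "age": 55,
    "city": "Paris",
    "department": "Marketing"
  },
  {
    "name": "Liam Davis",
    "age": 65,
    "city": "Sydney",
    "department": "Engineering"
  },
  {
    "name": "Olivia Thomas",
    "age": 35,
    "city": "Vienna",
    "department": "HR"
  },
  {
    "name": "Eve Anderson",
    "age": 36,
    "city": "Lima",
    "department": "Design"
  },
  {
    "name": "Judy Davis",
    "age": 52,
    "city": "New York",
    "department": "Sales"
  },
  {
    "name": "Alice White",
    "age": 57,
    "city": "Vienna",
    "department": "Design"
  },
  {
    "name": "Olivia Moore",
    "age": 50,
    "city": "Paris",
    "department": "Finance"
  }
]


Search criteria: {'city': 'Lima', 'age': 36}

Checking 8 records:
  Tina Brown: {city: Vienna, age: 25}
  Noah Wilson: {city: Paris, age: 55}
  Liam Davis: {city: Sydney, age: 65}
  Olivia Thomas: {city: Vienna, age: 35}
  Eve Anderson: {city: Lima, age: 36} <-- MATCH
  Judy Davis: {city: New York, age: 52}
  Alice White: {city: Vienna, age: 57}
  Olivia Moore: {city: Paris, age: 50}

Matches: ["Eve Anderson"]

["Eve Anderson"]


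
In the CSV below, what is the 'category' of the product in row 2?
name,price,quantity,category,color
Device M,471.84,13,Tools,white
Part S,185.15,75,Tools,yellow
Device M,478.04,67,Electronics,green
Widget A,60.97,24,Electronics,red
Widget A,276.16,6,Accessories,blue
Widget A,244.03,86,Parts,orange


Query: Row 2 ('Part S'), column 'category'
Value: Tools

Tools


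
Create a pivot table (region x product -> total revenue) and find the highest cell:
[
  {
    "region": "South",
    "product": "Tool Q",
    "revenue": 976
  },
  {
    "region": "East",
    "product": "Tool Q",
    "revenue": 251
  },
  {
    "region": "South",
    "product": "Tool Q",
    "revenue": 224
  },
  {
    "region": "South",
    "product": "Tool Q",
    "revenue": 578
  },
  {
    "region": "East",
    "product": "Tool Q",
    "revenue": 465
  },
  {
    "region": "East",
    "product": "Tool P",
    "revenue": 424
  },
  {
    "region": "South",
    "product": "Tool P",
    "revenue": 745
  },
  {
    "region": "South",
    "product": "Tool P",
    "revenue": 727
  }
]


Pivot: region (rows) x product (columns) -> total revenue

     Tool P        Tool Q      
East           424           716  
South         1472          1778  

Highest: South / Tool Q = $1778

South / Tool Q = $1778


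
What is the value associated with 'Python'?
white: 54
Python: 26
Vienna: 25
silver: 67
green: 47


Looking up key 'Python'
Value: 26

26


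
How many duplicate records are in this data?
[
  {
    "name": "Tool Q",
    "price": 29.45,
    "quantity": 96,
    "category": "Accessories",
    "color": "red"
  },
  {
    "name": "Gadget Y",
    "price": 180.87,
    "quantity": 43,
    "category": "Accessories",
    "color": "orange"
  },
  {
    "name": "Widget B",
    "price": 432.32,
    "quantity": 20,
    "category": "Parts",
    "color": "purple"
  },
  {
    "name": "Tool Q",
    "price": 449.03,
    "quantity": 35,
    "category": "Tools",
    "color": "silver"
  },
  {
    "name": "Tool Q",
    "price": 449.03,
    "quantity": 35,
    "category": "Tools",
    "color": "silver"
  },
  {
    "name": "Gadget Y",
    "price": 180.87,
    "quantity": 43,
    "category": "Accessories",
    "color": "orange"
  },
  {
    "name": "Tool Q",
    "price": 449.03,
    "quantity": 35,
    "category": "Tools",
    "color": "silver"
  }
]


Checking 7 records for duplicates:

  Row 1: Tool Q ($29.45, qty 96)
  Row 2: Gadget Y ($180.87, qty 43)
  Row 3: Widget B ($432.32, qty 20)
  Row 4: Tool Q ($449.03, qty 35)
  Row 5: Tool Q ($449.03, qty 35) <-- DUPLICATE
  Row 6: Gadget Y ($180.87, qty 43) <-- DUPLICATE
  Row 7: Tool Q ($449.03, qty 35) <-- DUPLICATE

Duplicates found: 3
Unique records: 4

3 duplicates, 4 unique


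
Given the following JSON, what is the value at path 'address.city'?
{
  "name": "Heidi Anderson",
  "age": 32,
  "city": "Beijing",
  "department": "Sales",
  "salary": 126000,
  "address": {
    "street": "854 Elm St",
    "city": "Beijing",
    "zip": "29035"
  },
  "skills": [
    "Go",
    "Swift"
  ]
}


Query: address.city
Path: address -> city
Value: Beijing

Beijing


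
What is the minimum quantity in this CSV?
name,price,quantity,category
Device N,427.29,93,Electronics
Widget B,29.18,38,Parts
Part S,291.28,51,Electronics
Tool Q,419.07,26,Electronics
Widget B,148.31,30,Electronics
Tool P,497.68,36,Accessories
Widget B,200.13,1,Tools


Computing minimum quantity:
Values: [93, 38, 51, 26, 30, 36, 1]
Min = 1

1


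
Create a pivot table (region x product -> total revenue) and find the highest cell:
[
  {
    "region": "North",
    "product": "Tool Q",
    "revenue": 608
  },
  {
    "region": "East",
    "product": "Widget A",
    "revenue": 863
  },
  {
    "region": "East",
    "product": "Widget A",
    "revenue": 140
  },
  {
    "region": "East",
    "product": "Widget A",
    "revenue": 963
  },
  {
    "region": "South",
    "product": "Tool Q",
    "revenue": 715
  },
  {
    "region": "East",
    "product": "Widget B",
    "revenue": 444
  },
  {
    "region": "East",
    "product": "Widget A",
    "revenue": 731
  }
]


Pivot: region (rows) x product (columns) -> total revenue

     Tool Q        Widget A      Widget B    
East             0          2697           444  
North          608             0             0  
South          715             0             0  

Highest: East / Widget A = $2697

East / Widget A = $2697


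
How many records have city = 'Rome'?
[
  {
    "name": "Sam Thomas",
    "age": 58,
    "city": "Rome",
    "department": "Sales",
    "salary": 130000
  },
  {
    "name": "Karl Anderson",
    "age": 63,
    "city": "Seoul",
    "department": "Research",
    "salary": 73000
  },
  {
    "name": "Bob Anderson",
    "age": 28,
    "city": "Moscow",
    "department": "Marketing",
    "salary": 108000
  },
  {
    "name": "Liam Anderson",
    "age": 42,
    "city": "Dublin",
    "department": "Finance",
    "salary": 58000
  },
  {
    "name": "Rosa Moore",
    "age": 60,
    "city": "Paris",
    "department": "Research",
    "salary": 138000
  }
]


Data: 5 records
Condition: city = 'Rome'

Checking each record:
  Sam Thomas: Rome MATCH
  Karl Anderson: Seoul
  Bob Anderson: Moscow
  Liam Anderson: Dublin
  Rosa Moore: Paris

Count: 1

1


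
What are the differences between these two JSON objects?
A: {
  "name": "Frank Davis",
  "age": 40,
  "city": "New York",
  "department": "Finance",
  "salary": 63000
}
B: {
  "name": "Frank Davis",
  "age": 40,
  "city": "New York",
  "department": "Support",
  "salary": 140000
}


Comparing each field (in key order):
  name: same
  age: same
  city: same
  department: DIFFERENT
  salary: DIFFERENT
Differences:
  department: Finance -> Support
  salary: 63000 -> 140000

2 field(s) changed

2 changes: department, salary


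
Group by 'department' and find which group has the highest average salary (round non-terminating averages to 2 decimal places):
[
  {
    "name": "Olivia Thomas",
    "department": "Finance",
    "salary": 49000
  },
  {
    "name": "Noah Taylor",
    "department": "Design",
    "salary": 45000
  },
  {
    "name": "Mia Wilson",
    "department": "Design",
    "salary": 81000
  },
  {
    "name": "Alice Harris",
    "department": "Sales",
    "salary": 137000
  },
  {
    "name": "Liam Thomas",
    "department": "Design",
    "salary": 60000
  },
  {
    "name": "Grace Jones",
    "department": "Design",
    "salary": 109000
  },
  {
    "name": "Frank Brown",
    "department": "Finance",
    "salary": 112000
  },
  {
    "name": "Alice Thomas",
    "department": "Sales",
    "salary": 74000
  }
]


Group by: department

Groups:
  Design: 4 people, avg salary = 295000/4 = $73750
  Finance: 2 people, avg salary = 161000/2 = $80500
  Sales: 2 people, avg salary = 211000/2 = $105500

Highest average salary: Sales ($105500)

Sales ($105500)


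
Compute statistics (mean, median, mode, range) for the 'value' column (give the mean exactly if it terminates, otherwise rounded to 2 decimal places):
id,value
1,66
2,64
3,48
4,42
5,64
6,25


Data: [66, 64, 48, 42, 64, 25]
Count: 6
Sum: 309
Mean: 309/6 = 51.5
Sorted: [25, 42, 48, 64, 64, 66]
Median: 56.0
Mode: 64 (2 times)
Range: 66 - 25 = 41
Min: 25, Max: 66

mean=51.5, median=56.0, mode=64, range=41


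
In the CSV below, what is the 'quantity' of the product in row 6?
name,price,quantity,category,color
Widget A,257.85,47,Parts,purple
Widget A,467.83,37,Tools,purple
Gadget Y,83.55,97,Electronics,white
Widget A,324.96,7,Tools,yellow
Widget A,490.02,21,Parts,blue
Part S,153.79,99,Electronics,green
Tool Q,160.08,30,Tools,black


Query: Row 6 ('Part S'), column 'quantity'
Value: 99

99


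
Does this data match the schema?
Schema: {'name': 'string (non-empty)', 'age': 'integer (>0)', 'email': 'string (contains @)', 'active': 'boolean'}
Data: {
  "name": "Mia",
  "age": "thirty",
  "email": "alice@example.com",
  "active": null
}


Validating each field against schema:
  name: OK (non-empty string)
  age: FAIL ("thirty" is not an integer)
  email: OK (string with @)
  active: FAIL (null is not a boolean)

Result: INVALID (2 errors: age, active)

INVALID (2 errors: age, active)


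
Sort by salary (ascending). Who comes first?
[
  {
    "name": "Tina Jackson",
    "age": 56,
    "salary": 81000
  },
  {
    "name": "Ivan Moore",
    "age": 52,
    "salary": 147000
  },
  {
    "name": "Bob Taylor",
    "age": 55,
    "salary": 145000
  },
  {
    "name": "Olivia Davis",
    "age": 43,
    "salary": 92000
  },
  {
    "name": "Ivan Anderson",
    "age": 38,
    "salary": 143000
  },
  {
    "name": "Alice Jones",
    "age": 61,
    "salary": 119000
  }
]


Sort by: salary (ascending)

Sorted order:
  1. Tina Jackson (salary = 81000)
  2. Olivia Davis (salary = 92000)
  3. Alice Jones (salary = 119000)
  4. Ivan Anderson (salary = 143000)
  5. Bob Taylor (salary = 145000)
  6. Ivan Moore (salary = 147000)

First: Tina Jackson

Tina Jackson


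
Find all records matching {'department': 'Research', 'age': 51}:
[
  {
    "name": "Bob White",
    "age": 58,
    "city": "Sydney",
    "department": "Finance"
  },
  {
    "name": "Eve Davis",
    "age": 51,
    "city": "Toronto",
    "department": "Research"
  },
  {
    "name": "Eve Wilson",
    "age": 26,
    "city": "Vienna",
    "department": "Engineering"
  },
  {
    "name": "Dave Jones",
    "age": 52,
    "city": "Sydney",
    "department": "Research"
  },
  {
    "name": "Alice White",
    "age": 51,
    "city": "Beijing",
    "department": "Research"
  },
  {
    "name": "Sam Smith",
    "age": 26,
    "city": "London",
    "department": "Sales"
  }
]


Search criteria: {'department': 'Research', 'age': 51}

Checking 6 records:
  Bob White: {department: Finance, age: 58}
  Eve Davis: {department: Research, age: 51} <-- MATCH
  Eve Wilson: {department: Engineering, age: 26}
  Dave Jones: {department: Research, age: 52}
  Alice White: {department: Research, age: 51} <-- MATCH
  Sam Smith: {department: Sales, age: 26}

Matches: ["Eve Davis", "Alice White"]

["Eve Davis", "Alice White"]


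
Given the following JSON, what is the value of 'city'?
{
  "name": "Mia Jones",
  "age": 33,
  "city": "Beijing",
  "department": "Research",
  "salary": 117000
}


Looking up field 'city'
Value: Beijing

Beijing


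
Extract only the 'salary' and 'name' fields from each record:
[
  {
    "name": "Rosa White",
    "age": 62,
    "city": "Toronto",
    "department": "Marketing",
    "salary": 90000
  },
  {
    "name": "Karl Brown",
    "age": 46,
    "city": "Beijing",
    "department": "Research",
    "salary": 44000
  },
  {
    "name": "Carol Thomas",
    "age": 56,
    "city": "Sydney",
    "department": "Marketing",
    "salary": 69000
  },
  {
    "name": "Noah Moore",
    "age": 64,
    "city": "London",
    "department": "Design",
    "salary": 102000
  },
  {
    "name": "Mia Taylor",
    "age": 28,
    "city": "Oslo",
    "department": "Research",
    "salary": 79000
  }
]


Original: 5 records with fields: name, age, city, department, salary
Keep: ['salary', 'name']
Drop: ['age', 'city', 'department']
Result: 5 records, 2 fields each

[
  {
    "salary": 90000,
    "name": "Rosa White"
  },
  {
    "salary": 44000,
    "name": "Karl Brown"
  },
  {
    "salary": 69000,
    "name": "Carol Thomas"
  },
  {
    "salary": 102000,
    "name": "Noah Moore"
  },
  {
    "salary": 79000,
    "name": "Mia Taylor"
  }
]


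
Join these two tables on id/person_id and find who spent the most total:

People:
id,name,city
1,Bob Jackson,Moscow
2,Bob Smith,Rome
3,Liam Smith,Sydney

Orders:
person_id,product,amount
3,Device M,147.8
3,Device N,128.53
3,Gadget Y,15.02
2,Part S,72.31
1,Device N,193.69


Join on: people.id = orders.person_id

Joined rows:
  Liam Smith (Sydney) bought Device M for $147.8
  Liam Smith (Sydney) bought Device N for $128.53
  Liam Smith (Sydney) bought Gadget Y for $15.02
  Bob Smith (Rome) bought Part S for $72.31
  Bob Jackson (Moscow) bought Device N for $193.69

Total per person:
  Liam Smith: $291.35
  Bob Jackson: $193.69
  Bob Smith: $72.31

Top spender: Liam Smith ($291.35)

Liam Smith ($291.35)


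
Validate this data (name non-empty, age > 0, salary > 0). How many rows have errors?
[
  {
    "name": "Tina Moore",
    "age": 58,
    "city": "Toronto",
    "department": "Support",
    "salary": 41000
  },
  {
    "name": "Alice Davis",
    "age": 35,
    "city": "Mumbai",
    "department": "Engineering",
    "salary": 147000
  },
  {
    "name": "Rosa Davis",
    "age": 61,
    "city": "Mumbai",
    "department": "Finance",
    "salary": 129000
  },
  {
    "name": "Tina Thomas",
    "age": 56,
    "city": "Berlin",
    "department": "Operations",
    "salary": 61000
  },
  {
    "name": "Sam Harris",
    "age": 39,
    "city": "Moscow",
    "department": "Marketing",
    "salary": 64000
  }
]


Validating 5 records:
Rules: name non-empty, age > 0, salary > 0

  Row 1 (Tina Moore): OK
  Row 2 (Alice Davis): OK
  Row 3 (Rosa Davis): OK
  Row 4 (Tina Thomas): OK
  Row 5 (Sam Harris): OK

Total errors: 0

0 errors


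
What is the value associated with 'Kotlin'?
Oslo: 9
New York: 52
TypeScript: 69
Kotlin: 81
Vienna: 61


Looking up key 'Kotlin'
Value: 81

81


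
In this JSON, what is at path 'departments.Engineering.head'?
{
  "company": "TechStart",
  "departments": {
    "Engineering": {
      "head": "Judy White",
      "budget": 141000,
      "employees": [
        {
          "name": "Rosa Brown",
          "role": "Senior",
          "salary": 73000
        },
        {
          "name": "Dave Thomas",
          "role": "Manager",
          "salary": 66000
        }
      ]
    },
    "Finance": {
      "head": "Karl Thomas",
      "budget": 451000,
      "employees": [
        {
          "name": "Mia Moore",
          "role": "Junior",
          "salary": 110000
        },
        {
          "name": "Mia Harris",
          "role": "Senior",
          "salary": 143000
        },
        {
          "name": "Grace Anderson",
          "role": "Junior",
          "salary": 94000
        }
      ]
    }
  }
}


Path: departments.Engineering.head

Navigate:
  -> departments
  -> Engineering
  -> head = 'Judy White'

Judy White


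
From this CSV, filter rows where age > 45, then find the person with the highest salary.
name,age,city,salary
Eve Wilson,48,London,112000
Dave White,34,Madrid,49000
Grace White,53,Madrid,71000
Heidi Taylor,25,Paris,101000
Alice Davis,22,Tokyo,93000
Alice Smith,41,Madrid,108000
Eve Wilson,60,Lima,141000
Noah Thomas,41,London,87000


Filter: age > 45
Sort by: salary (descending)

Filtered records (3):
  Eve Wilson, age 60, salary $141000
  Eve Wilson, age 48, salary $112000
  Grace White, age 53, salary $71000

Highest salary: Eve Wilson ($141000)

Eve Wilson


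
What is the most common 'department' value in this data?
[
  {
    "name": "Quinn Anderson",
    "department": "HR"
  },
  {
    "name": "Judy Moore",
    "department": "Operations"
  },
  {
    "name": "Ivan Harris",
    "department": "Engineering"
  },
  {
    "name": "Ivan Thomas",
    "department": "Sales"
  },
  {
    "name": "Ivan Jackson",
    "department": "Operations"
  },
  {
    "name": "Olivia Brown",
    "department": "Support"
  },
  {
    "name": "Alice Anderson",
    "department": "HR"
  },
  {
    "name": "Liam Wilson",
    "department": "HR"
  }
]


Counting 'department' values across 8 records:

  HR: 3 ###
  Operations: 2 ##
  Engineering: 1 #
  Sales: 1 #
  Support: 1 #

Most common: HR (3 times)

HR (3 times)


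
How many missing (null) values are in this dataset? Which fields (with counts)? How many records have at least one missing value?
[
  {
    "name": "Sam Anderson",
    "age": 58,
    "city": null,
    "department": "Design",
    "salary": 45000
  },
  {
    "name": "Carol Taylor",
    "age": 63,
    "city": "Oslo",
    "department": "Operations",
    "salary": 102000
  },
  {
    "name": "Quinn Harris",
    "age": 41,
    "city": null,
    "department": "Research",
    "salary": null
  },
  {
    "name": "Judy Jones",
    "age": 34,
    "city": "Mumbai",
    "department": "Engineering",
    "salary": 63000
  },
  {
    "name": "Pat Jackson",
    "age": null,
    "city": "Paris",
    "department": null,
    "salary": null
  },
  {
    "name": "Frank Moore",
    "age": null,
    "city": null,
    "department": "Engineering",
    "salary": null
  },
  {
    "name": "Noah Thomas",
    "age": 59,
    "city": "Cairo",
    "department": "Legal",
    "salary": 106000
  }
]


Checking for missing (null) values in 7 records:

  Sam Anderson: city
  Carol Taylor: complete
  Quinn Harris: city, salary
  Judy Jones: complete
  Pat Jackson: age, department, salary
  Frank Moore: age, city, salary
  Noah Thomas: complete

Per field:
  name: 0 missing
  age: 2 missing
  city: 3 missing
  department: 1 missing
  salary: 3 missing

Total missing values: 9
Records with any missing: 4

9 missing values (age: 2, city: 3, department: 1, salary: 3); 4 incomplete records


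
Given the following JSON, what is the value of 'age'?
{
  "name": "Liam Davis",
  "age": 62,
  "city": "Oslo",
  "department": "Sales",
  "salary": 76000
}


Looking up field 'age'
Value: 62

62


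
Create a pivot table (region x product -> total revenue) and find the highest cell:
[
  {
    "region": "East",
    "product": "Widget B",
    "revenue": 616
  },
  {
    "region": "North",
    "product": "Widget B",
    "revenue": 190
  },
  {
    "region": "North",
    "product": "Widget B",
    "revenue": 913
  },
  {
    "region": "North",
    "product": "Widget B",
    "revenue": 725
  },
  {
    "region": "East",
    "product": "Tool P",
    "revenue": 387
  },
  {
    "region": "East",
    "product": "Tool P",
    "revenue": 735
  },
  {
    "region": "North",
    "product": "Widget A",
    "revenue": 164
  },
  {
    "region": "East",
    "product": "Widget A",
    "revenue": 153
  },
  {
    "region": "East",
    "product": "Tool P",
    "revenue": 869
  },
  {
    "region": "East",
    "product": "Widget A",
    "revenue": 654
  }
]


Pivot: region (rows) x product (columns) -> total revenue

     Tool P        Widget A      Widget B    
East          1991           807           616  
North            0           164          1828  

Highest: East / Tool P = $1991

East / Tool P = $1991


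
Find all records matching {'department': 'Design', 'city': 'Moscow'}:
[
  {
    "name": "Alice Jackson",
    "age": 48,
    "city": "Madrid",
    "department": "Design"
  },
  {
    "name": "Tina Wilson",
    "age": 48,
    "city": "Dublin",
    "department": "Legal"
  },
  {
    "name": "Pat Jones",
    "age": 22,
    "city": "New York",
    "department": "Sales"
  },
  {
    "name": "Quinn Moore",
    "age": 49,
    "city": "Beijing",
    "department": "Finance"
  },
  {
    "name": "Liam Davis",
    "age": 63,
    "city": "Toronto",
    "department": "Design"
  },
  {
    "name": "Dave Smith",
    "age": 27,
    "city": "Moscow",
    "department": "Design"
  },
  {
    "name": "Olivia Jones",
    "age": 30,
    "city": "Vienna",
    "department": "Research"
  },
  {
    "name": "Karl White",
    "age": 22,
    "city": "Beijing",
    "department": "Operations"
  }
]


Search criteria: {'department': 'Design', 'city': 'Moscow'}

Checking 8 records:
  Alice Jackson: {department: Design, city: Madrid}
  Tina Wilson: {department: Legal, city: Dublin}
  Pat Jones: {department: Sales, city: New York}
  Quinn Moore: {department: Finance, city: Beijing}
  Liam Davis: {department: Design, city: Toronto}
  Dave Smith: {department: Design, city: Moscow} <-- MATCH
  Olivia Jones: {department: Research, city: Vienna}
  Karl White: {department: Operations, city: Beijing}

Matches: ["Dave Smith"]

["Dave Smith"]


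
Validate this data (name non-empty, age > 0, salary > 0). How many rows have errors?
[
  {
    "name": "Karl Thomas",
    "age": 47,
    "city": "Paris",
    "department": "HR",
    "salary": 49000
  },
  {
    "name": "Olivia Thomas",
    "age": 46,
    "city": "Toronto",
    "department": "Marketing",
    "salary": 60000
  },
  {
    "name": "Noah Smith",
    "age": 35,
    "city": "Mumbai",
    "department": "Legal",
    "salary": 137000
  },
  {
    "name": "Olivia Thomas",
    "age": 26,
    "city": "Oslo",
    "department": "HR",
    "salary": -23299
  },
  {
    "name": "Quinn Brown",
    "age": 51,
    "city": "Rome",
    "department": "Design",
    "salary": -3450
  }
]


Validating 5 records:
Rules: name non-empty, age > 0, salary > 0

  Row 1 (Karl Thomas): OK
  Row 2 (Olivia Thomas): OK
  Row 3 (Noah Smith): OK
  Row 4 (Olivia Thomas): negative salary: -23299
  Row 5 (Quinn Brown): negative salary: -3450

Total errors: 2

2 errors


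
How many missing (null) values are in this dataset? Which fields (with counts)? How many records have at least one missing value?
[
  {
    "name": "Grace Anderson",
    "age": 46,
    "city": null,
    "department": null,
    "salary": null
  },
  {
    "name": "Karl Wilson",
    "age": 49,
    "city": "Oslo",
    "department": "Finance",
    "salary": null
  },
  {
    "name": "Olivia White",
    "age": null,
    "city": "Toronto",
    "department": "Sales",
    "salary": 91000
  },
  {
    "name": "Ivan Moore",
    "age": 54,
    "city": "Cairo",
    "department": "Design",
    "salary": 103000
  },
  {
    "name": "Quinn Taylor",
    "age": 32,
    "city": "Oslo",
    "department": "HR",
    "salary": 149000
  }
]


Checking for missing (null) values in 5 records:

  Grace Anderson: city, department, salary
  Karl Wilson: salary
  Olivia White: age
  Ivan Moore: complete
  Quinn Taylor: complete

Per field:
  name: 0 missing
  age: 1 missing
  city: 1 missing
  department: 1 missing
  salary: 2 missing

Total missing values: 5
Records with any missing: 3

5 missing values (age: 1, city: 1, department: 1, salary: 2); 3 incomplete records


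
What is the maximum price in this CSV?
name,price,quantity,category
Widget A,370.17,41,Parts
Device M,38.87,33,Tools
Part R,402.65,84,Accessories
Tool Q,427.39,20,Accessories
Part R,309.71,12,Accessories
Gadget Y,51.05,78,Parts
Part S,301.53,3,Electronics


Computing maximum price:
Values: [370.17, 38.87, 402.65, 427.39, 309.71, 51.05, 301.53]
Max = 427.39

427.39


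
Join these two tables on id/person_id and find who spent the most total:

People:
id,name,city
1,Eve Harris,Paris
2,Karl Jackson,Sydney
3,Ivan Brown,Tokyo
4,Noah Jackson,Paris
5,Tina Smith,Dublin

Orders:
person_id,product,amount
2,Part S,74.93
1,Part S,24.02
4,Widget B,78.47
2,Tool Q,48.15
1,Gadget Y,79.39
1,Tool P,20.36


Join on: people.id = orders.person_id

Joined rows:
  Karl Jackson (Sydney) bought Part S for $74.93
  Eve Harris (Paris) bought Part S for $24.02
  Noah Jackson (Paris) bought Widget B for $78.47
  Karl Jackson (Sydney) bought Tool Q for $48.15
  Eve Harris (Paris) bought Gadget Y for $79.39
  Eve Harris (Paris) bought Tool P for $20.36

Total per person:
  Eve Harris: $123.77
  Karl Jackson: $123.08
  Noah Jackson: $78.47

Top spender: Eve Harris ($123.77)

Eve Harris ($123.77)


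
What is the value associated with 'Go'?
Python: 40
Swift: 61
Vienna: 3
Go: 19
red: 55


Looking up key 'Go'
Value: 19

19


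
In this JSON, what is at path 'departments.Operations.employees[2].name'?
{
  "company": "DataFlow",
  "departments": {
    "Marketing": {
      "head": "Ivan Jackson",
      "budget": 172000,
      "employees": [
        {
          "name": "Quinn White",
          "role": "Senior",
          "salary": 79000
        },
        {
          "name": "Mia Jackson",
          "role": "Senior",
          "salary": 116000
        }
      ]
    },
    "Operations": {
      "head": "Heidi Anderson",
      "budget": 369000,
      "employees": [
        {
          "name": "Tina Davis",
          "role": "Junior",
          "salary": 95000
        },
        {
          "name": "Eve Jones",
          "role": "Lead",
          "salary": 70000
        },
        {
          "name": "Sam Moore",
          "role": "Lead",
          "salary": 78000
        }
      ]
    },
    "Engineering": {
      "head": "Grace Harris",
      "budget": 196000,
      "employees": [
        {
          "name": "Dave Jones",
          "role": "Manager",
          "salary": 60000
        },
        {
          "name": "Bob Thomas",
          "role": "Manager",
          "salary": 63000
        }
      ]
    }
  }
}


Path: departments.Operations.employees[2].name

Navigate:
  -> departments
  -> Operations
  -> employees[2].name = 'Sam Moore'

Sam Moore


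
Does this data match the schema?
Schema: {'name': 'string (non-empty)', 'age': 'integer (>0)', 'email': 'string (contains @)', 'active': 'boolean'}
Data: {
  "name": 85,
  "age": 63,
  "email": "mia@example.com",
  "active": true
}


Validating each field against schema:
  name: FAIL (85 is not a string)
  age: OK (positive integer)
  email: OK (string with @)
  active: OK (boolean)

Result: INVALID (1 error: name)

INVALID (1 error: name)


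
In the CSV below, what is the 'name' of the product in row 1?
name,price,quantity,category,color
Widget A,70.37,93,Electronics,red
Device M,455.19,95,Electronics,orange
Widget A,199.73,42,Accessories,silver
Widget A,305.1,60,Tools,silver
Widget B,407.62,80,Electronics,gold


Query: Row 1 ('Widget A'), column 'name'
Value: Widget A

Widget A


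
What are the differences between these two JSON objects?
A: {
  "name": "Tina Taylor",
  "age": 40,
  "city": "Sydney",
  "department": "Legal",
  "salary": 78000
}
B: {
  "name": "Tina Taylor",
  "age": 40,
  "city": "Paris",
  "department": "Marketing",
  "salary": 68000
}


Comparing each field (in key order):
  name: same
  age: same
  city: DIFFERENT
  department: DIFFERENT
  salary: DIFFERENT
Differences:
  city: Sydney -> Paris
  department: Legal -> Marketing
  salary: 78000 -> 68000

3 field(s) changed

3 changes: city, department, salary


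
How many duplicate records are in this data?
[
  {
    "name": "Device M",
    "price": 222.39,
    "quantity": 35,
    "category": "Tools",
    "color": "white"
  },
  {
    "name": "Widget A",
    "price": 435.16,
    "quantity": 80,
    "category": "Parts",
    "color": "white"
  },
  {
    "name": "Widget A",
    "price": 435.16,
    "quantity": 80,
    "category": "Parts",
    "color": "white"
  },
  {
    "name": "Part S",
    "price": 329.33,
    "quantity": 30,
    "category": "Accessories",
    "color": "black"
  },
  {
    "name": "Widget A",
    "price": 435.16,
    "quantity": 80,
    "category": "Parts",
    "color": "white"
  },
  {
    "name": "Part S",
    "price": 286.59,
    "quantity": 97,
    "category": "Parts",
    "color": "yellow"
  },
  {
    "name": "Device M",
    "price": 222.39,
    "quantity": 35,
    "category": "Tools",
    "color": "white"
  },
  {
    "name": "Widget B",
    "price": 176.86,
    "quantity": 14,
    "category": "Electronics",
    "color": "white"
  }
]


Checking 8 records for duplicates:

  Row 1: Device M ($222.39, qty 35)
  Row 2: Widget A ($435.16, qty 80)
  Row 3: Widget A ($435.16, qty 80) <-- DUPLICATE
  Row 4: Part S ($329.33, qty 30)
  Row 5: Widget A ($435.16, qty 80) <-- DUPLICATE
  Row 6: Part S ($286.59, qty 97)
  Row 7: Device M ($222.39, qty 35) <-- DUPLICATE
  Row 8: Widget B ($176.86, qty 14)

Duplicates found: 3
Unique records: 5

3 duplicates, 5 unique


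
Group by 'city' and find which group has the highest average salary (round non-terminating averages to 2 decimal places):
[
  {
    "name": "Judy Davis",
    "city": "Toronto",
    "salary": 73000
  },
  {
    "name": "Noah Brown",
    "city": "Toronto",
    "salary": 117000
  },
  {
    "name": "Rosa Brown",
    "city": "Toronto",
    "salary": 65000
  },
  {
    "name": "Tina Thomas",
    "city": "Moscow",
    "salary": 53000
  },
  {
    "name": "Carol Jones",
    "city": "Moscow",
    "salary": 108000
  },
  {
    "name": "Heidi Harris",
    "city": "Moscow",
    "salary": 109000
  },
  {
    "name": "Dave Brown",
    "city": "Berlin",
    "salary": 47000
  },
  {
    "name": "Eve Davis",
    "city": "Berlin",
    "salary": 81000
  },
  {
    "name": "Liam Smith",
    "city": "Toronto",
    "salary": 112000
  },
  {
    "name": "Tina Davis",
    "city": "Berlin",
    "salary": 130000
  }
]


Group by: city

Groups:
  Berlin: 3 people, avg salary = 258000/3 = $86000
  Moscow: 3 people, avg salary = 270000/3 = $90000
  Toronto: 4 people, avg salary = 367000/4 = $91750

Highest average salary: Toronto ($91750)

Toronto ($91750)


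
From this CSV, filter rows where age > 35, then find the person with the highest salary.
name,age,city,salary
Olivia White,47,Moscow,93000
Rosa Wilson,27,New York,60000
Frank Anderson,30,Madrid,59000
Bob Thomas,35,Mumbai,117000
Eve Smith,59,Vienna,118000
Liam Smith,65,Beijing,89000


Filter: age > 35
Sort by: salary (descending)

Filtered records (3):
  Eve Smith, age 59, salary $118000
  Olivia White, age 47, salary $93000
  Liam Smith, age 65, salary $89000

Highest salary: Eve Smith ($118000)

Eve Smith


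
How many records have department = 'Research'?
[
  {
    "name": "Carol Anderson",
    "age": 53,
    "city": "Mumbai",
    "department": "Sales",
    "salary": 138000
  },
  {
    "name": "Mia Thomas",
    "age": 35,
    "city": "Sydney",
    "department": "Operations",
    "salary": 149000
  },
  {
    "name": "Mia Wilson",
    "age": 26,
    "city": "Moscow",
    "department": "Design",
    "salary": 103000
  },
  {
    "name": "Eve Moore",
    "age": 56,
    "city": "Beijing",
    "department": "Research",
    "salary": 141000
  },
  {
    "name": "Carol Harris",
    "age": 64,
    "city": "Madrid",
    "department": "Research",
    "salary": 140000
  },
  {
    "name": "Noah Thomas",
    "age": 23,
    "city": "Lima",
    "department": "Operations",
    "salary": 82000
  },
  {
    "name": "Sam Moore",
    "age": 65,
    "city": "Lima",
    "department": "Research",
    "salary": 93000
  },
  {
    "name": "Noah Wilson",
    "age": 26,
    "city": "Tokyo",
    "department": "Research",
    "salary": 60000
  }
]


Data: 8 records
Condition: department = 'Research'

Checking each record:
  Carol Anderson: Sales
  Mia Thomas: Operations
  Mia Wilson: Design
  Eve Moore: Research MATCH
  Carol Harris: Research MATCH
  Noah Thomas: Operations
  Sam Moore: Research MATCH
  Noah Wilson: Research MATCH

Count: 4

4
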